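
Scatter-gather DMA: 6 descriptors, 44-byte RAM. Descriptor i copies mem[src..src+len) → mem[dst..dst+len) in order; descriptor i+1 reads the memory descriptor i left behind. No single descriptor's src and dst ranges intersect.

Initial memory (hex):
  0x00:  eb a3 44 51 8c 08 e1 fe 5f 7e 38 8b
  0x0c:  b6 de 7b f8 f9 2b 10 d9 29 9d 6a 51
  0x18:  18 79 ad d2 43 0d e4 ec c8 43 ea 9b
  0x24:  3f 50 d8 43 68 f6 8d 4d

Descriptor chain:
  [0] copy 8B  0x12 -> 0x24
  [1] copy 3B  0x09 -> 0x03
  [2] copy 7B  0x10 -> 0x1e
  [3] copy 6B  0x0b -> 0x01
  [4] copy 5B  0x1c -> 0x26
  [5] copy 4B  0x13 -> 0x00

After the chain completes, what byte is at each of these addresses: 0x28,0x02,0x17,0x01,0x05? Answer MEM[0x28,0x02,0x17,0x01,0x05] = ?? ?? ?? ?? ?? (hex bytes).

MEM[0x28,0x02,0x17,0x01,0x05] = f9 9d 51 29 f8

#0 dst[0x24+8] := {0x10,0xd9,0x29,0x9d,0x6a,0x51,0x18,0x79}
#1 dst[0x03+3] := {0x7e,0x38,0x8b}
#2 dst[0x1e+7] := {0xf9,0x2b,0x10,0xd9,0x29,0x9d,0x6a}
#3 dst[0x01+6] := {0x8b,0xb6,0xde,0x7b,0xf8,0xf9}
#4 dst[0x26+5] := {0x43,0x0d,0xf9,0x2b,0x10}
#5 dst[0x00+4] := {0xd9,0x29,0x9d,0x6a}
query mem[0x28]=0xf9, mem[0x02]=0x9d, mem[0x17]=0x51, mem[0x01]=0x29, mem[0x05]=0xf8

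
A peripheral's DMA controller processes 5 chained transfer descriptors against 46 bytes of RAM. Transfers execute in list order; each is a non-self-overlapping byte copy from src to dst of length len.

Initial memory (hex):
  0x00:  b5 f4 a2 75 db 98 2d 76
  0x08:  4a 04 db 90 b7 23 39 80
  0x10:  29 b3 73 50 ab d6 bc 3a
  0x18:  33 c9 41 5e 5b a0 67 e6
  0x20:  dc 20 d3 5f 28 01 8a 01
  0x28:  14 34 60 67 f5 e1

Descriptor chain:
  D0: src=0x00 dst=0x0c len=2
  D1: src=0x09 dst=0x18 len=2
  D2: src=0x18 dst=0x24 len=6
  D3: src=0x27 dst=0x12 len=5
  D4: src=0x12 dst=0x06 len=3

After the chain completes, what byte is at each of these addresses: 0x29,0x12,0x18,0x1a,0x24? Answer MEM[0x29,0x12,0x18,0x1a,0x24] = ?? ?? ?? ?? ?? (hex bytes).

D0: mem[0x0c..0x0d] <- [b5 f4]
D1: mem[0x18..0x19] <- [04 db]
D2: mem[0x24..0x29] <- [04 db 41 5e 5b a0]
D3: mem[0x12..0x16] <- [5e 5b a0 60 67]
D4: mem[0x06..0x08] <- [5e 5b a0]
query mem[0x29]=0xa0, mem[0x12]=0x5e, mem[0x18]=0x04, mem[0x1a]=0x41, mem[0x24]=0x04

MEM[0x29,0x12,0x18,0x1a,0x24] = a0 5e 04 41 04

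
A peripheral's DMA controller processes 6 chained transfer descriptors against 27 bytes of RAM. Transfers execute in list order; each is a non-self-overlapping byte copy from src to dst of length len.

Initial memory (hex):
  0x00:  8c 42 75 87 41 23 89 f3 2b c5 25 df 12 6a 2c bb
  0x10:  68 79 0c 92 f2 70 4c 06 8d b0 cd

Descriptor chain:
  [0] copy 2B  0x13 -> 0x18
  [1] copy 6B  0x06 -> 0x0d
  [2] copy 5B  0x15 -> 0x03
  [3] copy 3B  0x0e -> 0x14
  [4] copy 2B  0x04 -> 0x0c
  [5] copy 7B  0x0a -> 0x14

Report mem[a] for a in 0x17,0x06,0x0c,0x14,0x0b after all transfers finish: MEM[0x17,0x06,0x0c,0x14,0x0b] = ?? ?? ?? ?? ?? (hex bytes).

MEM[0x17,0x06,0x0c,0x14,0x0b] = 06 92 4c 25 df

  after D0: wrote 2B at 0x18 = 92f2
  after D1: wrote 6B at 0x0d = 89f32bc525df
  after D2: wrote 5B at 0x03 = 704c0692f2
  after D3: wrote 3B at 0x14 = f32bc5
  after D4: wrote 2B at 0x0c = 4c06
  after D5: wrote 7B at 0x14 = 25df4c06f32bc5
query mem[0x17]=0x06, mem[0x06]=0x92, mem[0x0c]=0x4c, mem[0x14]=0x25, mem[0x0b]=0xdf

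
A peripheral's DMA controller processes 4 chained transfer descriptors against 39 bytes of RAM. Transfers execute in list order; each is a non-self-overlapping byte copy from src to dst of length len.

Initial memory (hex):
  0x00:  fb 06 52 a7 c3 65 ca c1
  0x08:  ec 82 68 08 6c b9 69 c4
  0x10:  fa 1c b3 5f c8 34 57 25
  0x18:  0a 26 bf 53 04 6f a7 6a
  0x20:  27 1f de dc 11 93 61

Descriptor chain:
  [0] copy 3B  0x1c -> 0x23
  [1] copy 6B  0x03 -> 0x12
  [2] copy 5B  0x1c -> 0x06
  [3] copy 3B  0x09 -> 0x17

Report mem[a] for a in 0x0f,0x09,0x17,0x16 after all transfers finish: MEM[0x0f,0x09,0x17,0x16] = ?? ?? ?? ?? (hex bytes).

MEM[0x0f,0x09,0x17,0x16] = c4 6a 6a c1

  after D0: wrote 3B at 0x23 = 046fa7
  after D1: wrote 6B at 0x12 = a7c365cac1ec
  after D2: wrote 5B at 0x06 = 046fa76a27
  after D3: wrote 3B at 0x17 = 6a2708
query mem[0x0f]=0xc4, mem[0x09]=0x6a, mem[0x17]=0x6a, mem[0x16]=0xc1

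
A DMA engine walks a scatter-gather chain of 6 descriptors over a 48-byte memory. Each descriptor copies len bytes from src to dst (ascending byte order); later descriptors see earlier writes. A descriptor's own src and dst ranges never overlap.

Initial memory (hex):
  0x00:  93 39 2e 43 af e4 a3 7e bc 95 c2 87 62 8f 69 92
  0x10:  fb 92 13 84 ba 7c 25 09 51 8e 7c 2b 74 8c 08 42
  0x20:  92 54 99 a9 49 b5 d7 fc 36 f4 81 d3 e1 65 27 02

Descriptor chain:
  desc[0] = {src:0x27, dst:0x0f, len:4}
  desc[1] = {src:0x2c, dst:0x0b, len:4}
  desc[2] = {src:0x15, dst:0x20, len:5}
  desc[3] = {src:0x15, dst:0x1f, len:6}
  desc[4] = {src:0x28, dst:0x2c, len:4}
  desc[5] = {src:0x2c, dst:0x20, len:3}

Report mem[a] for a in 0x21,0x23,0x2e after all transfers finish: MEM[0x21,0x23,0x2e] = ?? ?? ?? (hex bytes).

[0] 0x27->0x0f len=4 : fc 36 f4 81
[1] 0x2c->0x0b len=4 : e1 65 27 02
[2] 0x15->0x20 len=5 : 7c 25 09 51 8e
[3] 0x15->0x1f len=6 : 7c 25 09 51 8e 7c
[4] 0x28->0x2c len=4 : 36 f4 81 d3
[5] 0x2c->0x20 len=3 : 36 f4 81
query mem[0x21]=0xf4, mem[0x23]=0x8e, mem[0x2e]=0x81

MEM[0x21,0x23,0x2e] = f4 8e 81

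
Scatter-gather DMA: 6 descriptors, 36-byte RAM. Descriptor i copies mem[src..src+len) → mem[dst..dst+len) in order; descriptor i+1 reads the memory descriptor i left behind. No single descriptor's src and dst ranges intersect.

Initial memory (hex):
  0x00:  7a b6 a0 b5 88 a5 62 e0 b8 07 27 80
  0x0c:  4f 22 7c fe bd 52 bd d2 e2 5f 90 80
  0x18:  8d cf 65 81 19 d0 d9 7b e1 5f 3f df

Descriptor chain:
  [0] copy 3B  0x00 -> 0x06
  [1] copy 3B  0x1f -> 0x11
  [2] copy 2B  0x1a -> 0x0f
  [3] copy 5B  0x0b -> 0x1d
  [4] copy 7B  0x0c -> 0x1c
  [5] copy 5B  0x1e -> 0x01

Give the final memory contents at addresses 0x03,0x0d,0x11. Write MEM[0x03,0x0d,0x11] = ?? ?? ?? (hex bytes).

  after D0: wrote 3B at 0x06 = 7ab6a0
  after D1: wrote 3B at 0x11 = 7be15f
  after D2: wrote 2B at 0x0f = 6581
  after D3: wrote 5B at 0x1d = 804f227c65
  after D4: wrote 7B at 0x1c = 4f227c65817be1
  after D5: wrote 5B at 0x01 = 7c65817be1
query mem[0x03]=0x81, mem[0x0d]=0x22, mem[0x11]=0x7b

MEM[0x03,0x0d,0x11] = 81 22 7b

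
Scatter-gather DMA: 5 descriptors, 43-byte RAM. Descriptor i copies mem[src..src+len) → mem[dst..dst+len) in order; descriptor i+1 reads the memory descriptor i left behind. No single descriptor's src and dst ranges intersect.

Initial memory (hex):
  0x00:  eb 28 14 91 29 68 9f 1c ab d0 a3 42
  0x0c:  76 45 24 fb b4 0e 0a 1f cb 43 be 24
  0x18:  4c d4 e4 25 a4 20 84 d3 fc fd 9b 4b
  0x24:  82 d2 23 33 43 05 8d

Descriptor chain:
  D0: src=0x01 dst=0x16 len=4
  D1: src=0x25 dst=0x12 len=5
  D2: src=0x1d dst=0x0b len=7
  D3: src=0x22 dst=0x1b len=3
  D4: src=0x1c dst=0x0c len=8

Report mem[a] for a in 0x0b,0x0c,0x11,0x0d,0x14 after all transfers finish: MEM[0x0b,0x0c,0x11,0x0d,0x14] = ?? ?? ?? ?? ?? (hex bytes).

MEM[0x0b,0x0c,0x11,0x0d,0x14] = 20 4b fd 82 33

  after D0: wrote 4B at 0x16 = 28149129
  after D1: wrote 5B at 0x12 = d223334305
  after D2: wrote 7B at 0x0b = 2084d3fcfd9b4b
  after D3: wrote 3B at 0x1b = 9b4b82
  after D4: wrote 8B at 0x0c = 4b8284d3fcfd9b4b
query mem[0x0b]=0x20, mem[0x0c]=0x4b, mem[0x11]=0xfd, mem[0x0d]=0x82, mem[0x14]=0x33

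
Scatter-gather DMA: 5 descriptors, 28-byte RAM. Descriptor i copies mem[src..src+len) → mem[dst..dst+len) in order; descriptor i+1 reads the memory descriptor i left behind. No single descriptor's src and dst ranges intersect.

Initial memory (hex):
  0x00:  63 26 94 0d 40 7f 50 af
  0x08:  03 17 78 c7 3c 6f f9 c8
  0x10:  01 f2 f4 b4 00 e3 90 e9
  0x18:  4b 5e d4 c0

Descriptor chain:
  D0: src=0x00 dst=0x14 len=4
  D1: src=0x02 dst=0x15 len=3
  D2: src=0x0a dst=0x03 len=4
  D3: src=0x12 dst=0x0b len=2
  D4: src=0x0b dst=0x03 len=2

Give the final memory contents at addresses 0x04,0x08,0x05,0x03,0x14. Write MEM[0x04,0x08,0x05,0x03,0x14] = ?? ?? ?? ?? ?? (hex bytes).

[0] 0x00->0x14 len=4 : 63 26 94 0d
[1] 0x02->0x15 len=3 : 94 0d 40
[2] 0x0a->0x03 len=4 : 78 c7 3c 6f
[3] 0x12->0x0b len=2 : f4 b4
[4] 0x0b->0x03 len=2 : f4 b4
query mem[0x04]=0xb4, mem[0x08]=0x03, mem[0x05]=0x3c, mem[0x03]=0xf4, mem[0x14]=0x63

MEM[0x04,0x08,0x05,0x03,0x14] = b4 03 3c f4 63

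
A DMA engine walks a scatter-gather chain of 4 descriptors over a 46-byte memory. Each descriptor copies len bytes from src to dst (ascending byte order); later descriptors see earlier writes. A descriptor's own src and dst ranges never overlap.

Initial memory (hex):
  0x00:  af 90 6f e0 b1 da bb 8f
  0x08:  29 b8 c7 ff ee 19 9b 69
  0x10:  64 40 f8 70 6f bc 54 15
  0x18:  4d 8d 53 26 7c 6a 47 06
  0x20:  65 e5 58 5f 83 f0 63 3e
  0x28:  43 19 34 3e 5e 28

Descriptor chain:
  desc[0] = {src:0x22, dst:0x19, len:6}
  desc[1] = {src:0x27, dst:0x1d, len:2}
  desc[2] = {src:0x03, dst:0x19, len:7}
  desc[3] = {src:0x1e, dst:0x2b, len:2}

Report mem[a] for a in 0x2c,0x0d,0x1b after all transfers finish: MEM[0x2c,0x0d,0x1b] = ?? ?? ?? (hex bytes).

[0] 0x22->0x19 len=6 : 58 5f 83 f0 63 3e
[1] 0x27->0x1d len=2 : 3e 43
[2] 0x03->0x19 len=7 : e0 b1 da bb 8f 29 b8
[3] 0x1e->0x2b len=2 : 29 b8
query mem[0x2c]=0xb8, mem[0x0d]=0x19, mem[0x1b]=0xda

MEM[0x2c,0x0d,0x1b] = b8 19 da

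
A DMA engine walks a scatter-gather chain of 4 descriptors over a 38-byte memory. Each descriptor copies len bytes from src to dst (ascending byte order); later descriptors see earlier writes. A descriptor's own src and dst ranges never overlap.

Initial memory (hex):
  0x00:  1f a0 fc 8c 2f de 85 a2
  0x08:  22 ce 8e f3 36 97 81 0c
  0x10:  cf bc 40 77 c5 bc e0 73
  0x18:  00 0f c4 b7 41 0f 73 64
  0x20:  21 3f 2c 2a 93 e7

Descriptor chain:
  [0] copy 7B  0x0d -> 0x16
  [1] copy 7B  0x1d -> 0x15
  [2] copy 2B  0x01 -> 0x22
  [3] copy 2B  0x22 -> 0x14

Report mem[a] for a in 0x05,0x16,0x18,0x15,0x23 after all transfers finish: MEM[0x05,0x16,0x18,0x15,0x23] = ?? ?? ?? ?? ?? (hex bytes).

D0: mem[0x16..0x1c] <- [97 81 0c cf bc 40 77]
D1: mem[0x15..0x1b] <- [0f 73 64 21 3f 2c 2a]
D2: mem[0x22..0x23] <- [a0 fc]
D3: mem[0x14..0x15] <- [a0 fc]
query mem[0x05]=0xde, mem[0x16]=0x73, mem[0x18]=0x21, mem[0x15]=0xfc, mem[0x23]=0xfc

MEM[0x05,0x16,0x18,0x15,0x23] = de 73 21 fc fc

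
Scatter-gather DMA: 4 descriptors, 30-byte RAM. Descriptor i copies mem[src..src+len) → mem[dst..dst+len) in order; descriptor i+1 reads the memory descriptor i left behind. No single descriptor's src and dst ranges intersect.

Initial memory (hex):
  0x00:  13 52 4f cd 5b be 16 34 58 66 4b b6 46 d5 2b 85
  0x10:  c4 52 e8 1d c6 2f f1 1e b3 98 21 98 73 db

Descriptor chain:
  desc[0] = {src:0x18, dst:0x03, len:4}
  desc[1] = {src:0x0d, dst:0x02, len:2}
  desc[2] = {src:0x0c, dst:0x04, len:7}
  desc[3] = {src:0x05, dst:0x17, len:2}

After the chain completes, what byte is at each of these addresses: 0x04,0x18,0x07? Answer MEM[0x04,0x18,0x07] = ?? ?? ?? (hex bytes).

D0: mem[0x03..0x06] <- [b3 98 21 98]
D1: mem[0x02..0x03] <- [d5 2b]
D2: mem[0x04..0x0a] <- [46 d5 2b 85 c4 52 e8]
D3: mem[0x17..0x18] <- [d5 2b]
query mem[0x04]=0x46, mem[0x18]=0x2b, mem[0x07]=0x85

MEM[0x04,0x18,0x07] = 46 2b 85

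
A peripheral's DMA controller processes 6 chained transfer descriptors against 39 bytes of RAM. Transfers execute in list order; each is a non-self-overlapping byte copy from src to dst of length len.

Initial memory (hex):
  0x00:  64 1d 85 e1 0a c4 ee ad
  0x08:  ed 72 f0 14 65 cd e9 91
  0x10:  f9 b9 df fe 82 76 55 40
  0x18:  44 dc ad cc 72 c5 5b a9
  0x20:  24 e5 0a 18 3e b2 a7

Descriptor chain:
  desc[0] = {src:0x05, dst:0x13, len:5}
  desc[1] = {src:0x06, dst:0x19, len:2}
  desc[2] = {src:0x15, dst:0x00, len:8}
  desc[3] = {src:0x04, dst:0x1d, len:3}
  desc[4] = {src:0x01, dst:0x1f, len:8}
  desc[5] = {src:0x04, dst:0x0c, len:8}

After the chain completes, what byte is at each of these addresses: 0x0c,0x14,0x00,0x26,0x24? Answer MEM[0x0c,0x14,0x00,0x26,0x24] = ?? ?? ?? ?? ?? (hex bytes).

[0] 0x05->0x13 len=5 : c4 ee ad ed 72
[1] 0x06->0x19 len=2 : ee ad
[2] 0x15->0x00 len=8 : ad ed 72 44 ee ad cc 72
[3] 0x04->0x1d len=3 : ee ad cc
[4] 0x01->0x1f len=8 : ed 72 44 ee ad cc 72 ed
[5] 0x04->0x0c len=8 : ee ad cc 72 ed 72 f0 14
query mem[0x0c]=0xee, mem[0x14]=0xee, mem[0x00]=0xad, mem[0x26]=0xed, mem[0x24]=0xcc

MEM[0x0c,0x14,0x00,0x26,0x24] = ee ee ad ed cc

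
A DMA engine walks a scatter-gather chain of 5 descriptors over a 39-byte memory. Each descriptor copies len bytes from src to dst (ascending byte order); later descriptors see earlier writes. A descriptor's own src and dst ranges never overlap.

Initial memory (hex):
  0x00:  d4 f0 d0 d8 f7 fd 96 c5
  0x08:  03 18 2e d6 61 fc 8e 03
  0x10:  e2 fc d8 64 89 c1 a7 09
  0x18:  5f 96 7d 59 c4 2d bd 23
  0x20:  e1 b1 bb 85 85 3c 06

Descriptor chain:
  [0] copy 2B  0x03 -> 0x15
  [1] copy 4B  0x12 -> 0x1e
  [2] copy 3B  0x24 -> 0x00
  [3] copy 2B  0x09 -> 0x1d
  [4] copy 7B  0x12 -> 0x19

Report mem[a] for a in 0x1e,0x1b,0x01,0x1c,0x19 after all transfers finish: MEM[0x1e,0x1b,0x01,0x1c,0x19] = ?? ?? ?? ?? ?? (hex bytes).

MEM[0x1e,0x1b,0x01,0x1c,0x19] = 09 89 3c d8 d8

#0 dst[0x15+2] := {0xd8,0xf7}
#1 dst[0x1e+4] := {0xd8,0x64,0x89,0xd8}
#2 dst[0x00+3] := {0x85,0x3c,0x06}
#3 dst[0x1d+2] := {0x18,0x2e}
#4 dst[0x19+7] := {0xd8,0x64,0x89,0xd8,0xf7,0x09,0x5f}
query mem[0x1e]=0x09, mem[0x1b]=0x89, mem[0x01]=0x3c, mem[0x1c]=0xd8, mem[0x19]=0xd8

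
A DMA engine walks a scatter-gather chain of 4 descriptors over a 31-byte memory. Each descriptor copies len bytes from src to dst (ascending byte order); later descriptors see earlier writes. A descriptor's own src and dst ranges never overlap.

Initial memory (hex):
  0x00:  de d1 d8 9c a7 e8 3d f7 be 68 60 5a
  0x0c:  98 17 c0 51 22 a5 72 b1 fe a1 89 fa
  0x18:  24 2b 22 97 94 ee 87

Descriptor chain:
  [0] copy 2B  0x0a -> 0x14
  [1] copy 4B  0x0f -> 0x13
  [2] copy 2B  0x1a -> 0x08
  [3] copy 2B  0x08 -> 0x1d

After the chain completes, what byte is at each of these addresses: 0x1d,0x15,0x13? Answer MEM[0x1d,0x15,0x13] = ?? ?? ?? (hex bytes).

[0] 0x0a->0x14 len=2 : 60 5a
[1] 0x0f->0x13 len=4 : 51 22 a5 72
[2] 0x1a->0x08 len=2 : 22 97
[3] 0x08->0x1d len=2 : 22 97
query mem[0x1d]=0x22, mem[0x15]=0xa5, mem[0x13]=0x51

MEM[0x1d,0x15,0x13] = 22 a5 51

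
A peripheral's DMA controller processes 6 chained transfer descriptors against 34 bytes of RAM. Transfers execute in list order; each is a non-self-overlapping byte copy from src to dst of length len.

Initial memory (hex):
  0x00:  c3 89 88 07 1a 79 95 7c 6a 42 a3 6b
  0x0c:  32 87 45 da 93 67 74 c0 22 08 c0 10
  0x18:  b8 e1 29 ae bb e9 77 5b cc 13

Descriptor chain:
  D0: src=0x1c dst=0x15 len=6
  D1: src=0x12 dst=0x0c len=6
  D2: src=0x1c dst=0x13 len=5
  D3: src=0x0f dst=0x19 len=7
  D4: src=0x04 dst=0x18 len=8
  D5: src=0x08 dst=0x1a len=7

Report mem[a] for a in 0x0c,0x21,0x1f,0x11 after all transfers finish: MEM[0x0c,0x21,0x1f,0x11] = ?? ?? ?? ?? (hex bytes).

  after D0: wrote 6B at 0x15 = bbe9775bcc13
  after D1: wrote 6B at 0x0c = 74c022bbe977
  after D2: wrote 5B at 0x13 = bbe9775bcc
  after D3: wrote 7B at 0x19 = bbe97774bbe977
  after D4: wrote 8B at 0x18 = 1a79957c6a42a36b
  after D5: wrote 7B at 0x1a = 6a42a36b74c022
query mem[0x0c]=0x74, mem[0x21]=0x13, mem[0x1f]=0xc0, mem[0x11]=0x77

MEM[0x0c,0x21,0x1f,0x11] = 74 13 c0 77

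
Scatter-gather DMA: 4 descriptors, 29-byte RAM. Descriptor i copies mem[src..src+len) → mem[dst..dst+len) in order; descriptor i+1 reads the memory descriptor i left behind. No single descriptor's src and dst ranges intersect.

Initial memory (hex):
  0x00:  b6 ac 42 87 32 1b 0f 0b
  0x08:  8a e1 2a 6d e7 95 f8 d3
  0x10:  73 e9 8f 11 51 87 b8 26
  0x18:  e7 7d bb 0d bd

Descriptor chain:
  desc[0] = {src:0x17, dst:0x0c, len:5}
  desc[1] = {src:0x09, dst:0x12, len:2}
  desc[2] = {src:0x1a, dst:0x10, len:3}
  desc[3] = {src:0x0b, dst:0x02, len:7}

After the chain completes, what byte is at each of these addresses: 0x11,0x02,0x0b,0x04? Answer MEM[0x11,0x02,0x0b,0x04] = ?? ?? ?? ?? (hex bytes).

[0] 0x17->0x0c len=5 : 26 e7 7d bb 0d
[1] 0x09->0x12 len=2 : e1 2a
[2] 0x1a->0x10 len=3 : bb 0d bd
[3] 0x0b->0x02 len=7 : 6d 26 e7 7d bb bb 0d
query mem[0x11]=0x0d, mem[0x02]=0x6d, mem[0x0b]=0x6d, mem[0x04]=0xe7

MEM[0x11,0x02,0x0b,0x04] = 0d 6d 6d e7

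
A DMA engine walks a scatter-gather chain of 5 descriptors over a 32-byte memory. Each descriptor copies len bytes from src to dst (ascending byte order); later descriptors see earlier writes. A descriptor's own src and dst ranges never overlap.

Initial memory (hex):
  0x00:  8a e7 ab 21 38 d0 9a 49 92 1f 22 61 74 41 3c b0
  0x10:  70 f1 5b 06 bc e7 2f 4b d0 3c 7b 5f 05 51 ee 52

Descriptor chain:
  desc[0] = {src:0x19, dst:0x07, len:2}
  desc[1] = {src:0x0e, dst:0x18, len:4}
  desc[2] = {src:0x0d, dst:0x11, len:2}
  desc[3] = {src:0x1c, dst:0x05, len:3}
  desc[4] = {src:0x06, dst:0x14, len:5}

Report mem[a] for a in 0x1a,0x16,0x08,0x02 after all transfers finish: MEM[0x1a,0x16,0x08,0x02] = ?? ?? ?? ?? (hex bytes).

MEM[0x1a,0x16,0x08,0x02] = 70 7b 7b ab

  after D0: wrote 2B at 0x07 = 3c7b
  after D1: wrote 4B at 0x18 = 3cb070f1
  after D2: wrote 2B at 0x11 = 413c
  after D3: wrote 3B at 0x05 = 0551ee
  after D4: wrote 5B at 0x14 = 51ee7b1f22
query mem[0x1a]=0x70, mem[0x16]=0x7b, mem[0x08]=0x7b, mem[0x02]=0xab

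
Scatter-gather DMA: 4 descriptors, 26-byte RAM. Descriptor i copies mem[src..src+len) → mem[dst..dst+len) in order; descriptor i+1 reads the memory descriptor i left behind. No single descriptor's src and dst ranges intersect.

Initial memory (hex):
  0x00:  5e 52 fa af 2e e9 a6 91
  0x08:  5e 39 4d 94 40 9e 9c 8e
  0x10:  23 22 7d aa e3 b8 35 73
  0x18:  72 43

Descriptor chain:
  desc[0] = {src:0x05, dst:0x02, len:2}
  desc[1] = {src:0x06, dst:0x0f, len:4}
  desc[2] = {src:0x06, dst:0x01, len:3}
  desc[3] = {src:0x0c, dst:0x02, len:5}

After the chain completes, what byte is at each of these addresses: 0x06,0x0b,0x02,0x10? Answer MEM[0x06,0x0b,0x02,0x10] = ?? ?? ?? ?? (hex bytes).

MEM[0x06,0x0b,0x02,0x10] = 91 94 40 91

  after D0: wrote 2B at 0x02 = e9a6
  after D1: wrote 4B at 0x0f = a6915e39
  after D2: wrote 3B at 0x01 = a6915e
  after D3: wrote 5B at 0x02 = 409e9ca691
query mem[0x06]=0x91, mem[0x0b]=0x94, mem[0x02]=0x40, mem[0x10]=0x91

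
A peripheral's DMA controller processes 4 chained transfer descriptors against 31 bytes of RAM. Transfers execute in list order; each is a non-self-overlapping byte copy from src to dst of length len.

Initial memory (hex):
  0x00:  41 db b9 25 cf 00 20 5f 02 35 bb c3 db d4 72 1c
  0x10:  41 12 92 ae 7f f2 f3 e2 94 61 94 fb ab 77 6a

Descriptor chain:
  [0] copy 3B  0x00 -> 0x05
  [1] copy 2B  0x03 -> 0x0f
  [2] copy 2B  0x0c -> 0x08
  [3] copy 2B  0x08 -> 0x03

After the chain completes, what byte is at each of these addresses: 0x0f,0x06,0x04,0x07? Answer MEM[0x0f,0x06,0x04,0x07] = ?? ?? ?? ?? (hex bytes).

  after D0: wrote 3B at 0x05 = 41dbb9
  after D1: wrote 2B at 0x0f = 25cf
  after D2: wrote 2B at 0x08 = dbd4
  after D3: wrote 2B at 0x03 = dbd4
query mem[0x0f]=0x25, mem[0x06]=0xdb, mem[0x04]=0xd4, mem[0x07]=0xb9

MEM[0x0f,0x06,0x04,0x07] = 25 db d4 b9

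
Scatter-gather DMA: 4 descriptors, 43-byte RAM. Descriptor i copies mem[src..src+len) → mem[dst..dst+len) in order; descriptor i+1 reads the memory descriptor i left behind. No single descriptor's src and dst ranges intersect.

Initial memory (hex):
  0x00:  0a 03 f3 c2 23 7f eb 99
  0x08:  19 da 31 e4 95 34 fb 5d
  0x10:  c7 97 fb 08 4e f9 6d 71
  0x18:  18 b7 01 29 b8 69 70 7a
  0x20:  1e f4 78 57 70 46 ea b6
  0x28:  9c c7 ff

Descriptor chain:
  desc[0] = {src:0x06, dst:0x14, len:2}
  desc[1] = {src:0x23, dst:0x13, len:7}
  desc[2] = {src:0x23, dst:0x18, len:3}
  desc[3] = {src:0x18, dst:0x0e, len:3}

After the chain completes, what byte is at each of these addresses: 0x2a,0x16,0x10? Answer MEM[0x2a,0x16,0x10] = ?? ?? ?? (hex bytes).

#0 dst[0x14+2] := {0xeb,0x99}
#1 dst[0x13+7] := {0x57,0x70,0x46,0xea,0xb6,0x9c,0xc7}
#2 dst[0x18+3] := {0x57,0x70,0x46}
#3 dst[0x0e+3] := {0x57,0x70,0x46}
query mem[0x2a]=0xff, mem[0x16]=0xea, mem[0x10]=0x46

MEM[0x2a,0x16,0x10] = ff ea 46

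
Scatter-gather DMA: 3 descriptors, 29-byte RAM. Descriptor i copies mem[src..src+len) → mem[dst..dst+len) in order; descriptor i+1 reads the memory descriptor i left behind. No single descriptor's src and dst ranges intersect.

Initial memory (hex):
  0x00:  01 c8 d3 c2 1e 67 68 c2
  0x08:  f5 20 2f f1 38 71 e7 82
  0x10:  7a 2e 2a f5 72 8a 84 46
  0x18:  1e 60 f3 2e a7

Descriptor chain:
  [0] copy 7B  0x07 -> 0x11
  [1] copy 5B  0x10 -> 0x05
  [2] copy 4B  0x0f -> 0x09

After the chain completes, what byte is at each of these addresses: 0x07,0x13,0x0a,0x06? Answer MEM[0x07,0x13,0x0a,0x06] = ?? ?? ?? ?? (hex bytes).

[0] 0x07->0x11 len=7 : c2 f5 20 2f f1 38 71
[1] 0x10->0x05 len=5 : 7a c2 f5 20 2f
[2] 0x0f->0x09 len=4 : 82 7a c2 f5
query mem[0x07]=0xf5, mem[0x13]=0x20, mem[0x0a]=0x7a, mem[0x06]=0xc2

MEM[0x07,0x13,0x0a,0x06] = f5 20 7a c2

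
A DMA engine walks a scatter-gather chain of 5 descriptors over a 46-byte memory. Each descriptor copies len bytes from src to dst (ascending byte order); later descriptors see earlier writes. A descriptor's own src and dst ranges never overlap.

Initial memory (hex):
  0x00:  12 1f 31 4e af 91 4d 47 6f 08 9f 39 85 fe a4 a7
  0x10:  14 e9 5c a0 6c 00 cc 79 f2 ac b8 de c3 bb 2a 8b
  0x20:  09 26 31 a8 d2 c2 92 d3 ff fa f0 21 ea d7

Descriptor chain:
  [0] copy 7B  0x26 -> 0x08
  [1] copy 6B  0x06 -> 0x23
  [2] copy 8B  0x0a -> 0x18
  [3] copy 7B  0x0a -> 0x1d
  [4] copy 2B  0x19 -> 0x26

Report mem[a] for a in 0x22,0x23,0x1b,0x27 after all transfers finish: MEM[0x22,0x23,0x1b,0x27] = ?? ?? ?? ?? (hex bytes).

MEM[0x22,0x23,0x1b,0x27] = a7 14 21 f0

[0] 0x26->0x08 len=7 : 92 d3 ff fa f0 21 ea
[1] 0x06->0x23 len=6 : 4d 47 92 d3 ff fa
[2] 0x0a->0x18 len=8 : ff fa f0 21 ea a7 14 e9
[3] 0x0a->0x1d len=7 : ff fa f0 21 ea a7 14
[4] 0x19->0x26 len=2 : fa f0
query mem[0x22]=0xa7, mem[0x23]=0x14, mem[0x1b]=0x21, mem[0x27]=0xf0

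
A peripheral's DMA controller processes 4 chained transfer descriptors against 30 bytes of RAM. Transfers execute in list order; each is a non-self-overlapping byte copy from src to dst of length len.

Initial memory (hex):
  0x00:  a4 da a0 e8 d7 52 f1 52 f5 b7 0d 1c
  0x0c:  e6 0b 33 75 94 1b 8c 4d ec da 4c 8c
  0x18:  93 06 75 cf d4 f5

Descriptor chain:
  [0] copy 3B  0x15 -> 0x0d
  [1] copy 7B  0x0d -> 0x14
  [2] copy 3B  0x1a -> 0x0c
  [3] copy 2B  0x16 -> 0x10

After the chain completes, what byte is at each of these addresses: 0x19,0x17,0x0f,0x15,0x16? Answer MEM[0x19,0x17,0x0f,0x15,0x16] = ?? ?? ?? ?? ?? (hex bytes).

D0: mem[0x0d..0x0f] <- [da 4c 8c]
D1: mem[0x14..0x1a] <- [da 4c 8c 94 1b 8c 4d]
D2: mem[0x0c..0x0e] <- [4d cf d4]
D3: mem[0x10..0x11] <- [8c 94]
query mem[0x19]=0x8c, mem[0x17]=0x94, mem[0x0f]=0x8c, mem[0x15]=0x4c, mem[0x16]=0x8c

MEM[0x19,0x17,0x0f,0x15,0x16] = 8c 94 8c 4c 8c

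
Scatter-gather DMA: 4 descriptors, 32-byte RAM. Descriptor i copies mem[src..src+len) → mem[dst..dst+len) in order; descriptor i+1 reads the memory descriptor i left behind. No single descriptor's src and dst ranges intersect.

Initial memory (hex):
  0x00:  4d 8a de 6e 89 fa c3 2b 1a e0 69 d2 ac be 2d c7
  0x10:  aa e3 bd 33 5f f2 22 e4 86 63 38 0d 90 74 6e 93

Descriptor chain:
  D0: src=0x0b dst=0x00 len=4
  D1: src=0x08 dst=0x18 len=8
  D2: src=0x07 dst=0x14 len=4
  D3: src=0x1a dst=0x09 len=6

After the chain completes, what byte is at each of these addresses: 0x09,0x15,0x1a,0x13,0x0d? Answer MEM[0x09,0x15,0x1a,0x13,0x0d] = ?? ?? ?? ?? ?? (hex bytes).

MEM[0x09,0x15,0x1a,0x13,0x0d] = 69 1a 69 33 2d

D0: mem[0x00..0x03] <- [d2 ac be 2d]
D1: mem[0x18..0x1f] <- [1a e0 69 d2 ac be 2d c7]
D2: mem[0x14..0x17] <- [2b 1a e0 69]
D3: mem[0x09..0x0e] <- [69 d2 ac be 2d c7]
query mem[0x09]=0x69, mem[0x15]=0x1a, mem[0x1a]=0x69, mem[0x13]=0x33, mem[0x0d]=0x2d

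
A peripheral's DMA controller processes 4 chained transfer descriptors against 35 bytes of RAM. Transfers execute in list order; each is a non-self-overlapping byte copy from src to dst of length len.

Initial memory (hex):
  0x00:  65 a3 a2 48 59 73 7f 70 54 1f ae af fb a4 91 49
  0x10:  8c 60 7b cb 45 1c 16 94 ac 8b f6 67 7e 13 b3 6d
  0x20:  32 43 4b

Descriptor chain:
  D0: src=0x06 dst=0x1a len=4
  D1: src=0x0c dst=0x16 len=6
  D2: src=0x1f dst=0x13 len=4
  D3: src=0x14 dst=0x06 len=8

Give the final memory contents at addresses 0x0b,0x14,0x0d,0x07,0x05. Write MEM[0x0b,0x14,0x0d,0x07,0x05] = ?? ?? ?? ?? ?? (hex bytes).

MEM[0x0b,0x14,0x0d,0x07,0x05] = 49 32 60 43 73

  after D0: wrote 4B at 0x1a = 7f70541f
  after D1: wrote 6B at 0x16 = fba491498c60
  after D2: wrote 4B at 0x13 = 6d32434b
  after D3: wrote 8B at 0x06 = 32434ba491498c60
query mem[0x0b]=0x49, mem[0x14]=0x32, mem[0x0d]=0x60, mem[0x07]=0x43, mem[0x05]=0x73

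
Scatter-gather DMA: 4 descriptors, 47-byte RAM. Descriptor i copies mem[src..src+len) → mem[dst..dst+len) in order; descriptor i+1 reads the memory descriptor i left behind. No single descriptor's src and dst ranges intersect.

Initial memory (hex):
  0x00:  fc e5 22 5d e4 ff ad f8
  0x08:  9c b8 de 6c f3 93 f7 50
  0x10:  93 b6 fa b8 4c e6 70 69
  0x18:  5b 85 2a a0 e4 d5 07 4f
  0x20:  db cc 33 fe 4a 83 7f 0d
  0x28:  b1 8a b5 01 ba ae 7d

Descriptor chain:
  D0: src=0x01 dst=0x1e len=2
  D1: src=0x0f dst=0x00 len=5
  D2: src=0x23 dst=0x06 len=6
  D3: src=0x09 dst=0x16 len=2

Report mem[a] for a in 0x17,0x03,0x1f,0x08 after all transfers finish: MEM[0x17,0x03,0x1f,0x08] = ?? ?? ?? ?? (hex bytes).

[0] 0x01->0x1e len=2 : e5 22
[1] 0x0f->0x00 len=5 : 50 93 b6 fa b8
[2] 0x23->0x06 len=6 : fe 4a 83 7f 0d b1
[3] 0x09->0x16 len=2 : 7f 0d
query mem[0x17]=0x0d, mem[0x03]=0xfa, mem[0x1f]=0x22, mem[0x08]=0x83

MEM[0x17,0x03,0x1f,0x08] = 0d fa 22 83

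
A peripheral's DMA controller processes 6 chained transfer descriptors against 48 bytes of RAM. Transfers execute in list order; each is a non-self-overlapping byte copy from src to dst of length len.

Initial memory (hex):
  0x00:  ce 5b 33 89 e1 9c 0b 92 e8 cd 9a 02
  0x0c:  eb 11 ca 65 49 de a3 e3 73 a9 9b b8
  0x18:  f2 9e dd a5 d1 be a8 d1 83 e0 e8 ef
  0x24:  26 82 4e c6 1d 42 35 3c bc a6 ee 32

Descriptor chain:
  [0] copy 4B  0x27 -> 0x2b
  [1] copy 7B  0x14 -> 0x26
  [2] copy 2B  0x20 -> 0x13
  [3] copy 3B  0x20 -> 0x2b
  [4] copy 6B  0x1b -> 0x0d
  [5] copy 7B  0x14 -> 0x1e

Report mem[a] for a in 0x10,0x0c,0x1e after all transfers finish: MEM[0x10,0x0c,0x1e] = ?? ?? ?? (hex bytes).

MEM[0x10,0x0c,0x1e] = a8 eb e0

#0 dst[0x2b+4] := {0xc6,0x1d,0x42,0x35}
#1 dst[0x26+7] := {0x73,0xa9,0x9b,0xb8,0xf2,0x9e,0xdd}
#2 dst[0x13+2] := {0x83,0xe0}
#3 dst[0x2b+3] := {0x83,0xe0,0xe8}
#4 dst[0x0d+6] := {0xa5,0xd1,0xbe,0xa8,0xd1,0x83}
#5 dst[0x1e+7] := {0xe0,0xa9,0x9b,0xb8,0xf2,0x9e,0xdd}
query mem[0x10]=0xa8, mem[0x0c]=0xeb, mem[0x1e]=0xe0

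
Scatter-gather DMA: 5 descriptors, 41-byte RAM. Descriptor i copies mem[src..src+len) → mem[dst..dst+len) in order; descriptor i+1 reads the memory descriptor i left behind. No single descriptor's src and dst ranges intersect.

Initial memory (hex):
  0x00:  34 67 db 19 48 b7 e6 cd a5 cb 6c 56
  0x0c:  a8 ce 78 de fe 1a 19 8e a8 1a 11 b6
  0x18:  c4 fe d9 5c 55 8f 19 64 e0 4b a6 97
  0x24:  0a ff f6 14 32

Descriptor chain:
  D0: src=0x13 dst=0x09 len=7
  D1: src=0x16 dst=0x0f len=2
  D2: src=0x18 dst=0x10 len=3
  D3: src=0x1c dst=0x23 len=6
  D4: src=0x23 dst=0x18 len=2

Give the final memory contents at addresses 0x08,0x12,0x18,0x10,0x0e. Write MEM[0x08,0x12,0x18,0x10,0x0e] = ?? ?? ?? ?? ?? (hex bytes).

MEM[0x08,0x12,0x18,0x10,0x0e] = a5 d9 55 c4 c4

  after D0: wrote 7B at 0x09 = 8ea81a11b6c4fe
  after D1: wrote 2B at 0x0f = 11b6
  after D2: wrote 3B at 0x10 = c4fed9
  after D3: wrote 6B at 0x23 = 558f1964e04b
  after D4: wrote 2B at 0x18 = 558f
query mem[0x08]=0xa5, mem[0x12]=0xd9, mem[0x18]=0x55, mem[0x10]=0xc4, mem[0x0e]=0xc4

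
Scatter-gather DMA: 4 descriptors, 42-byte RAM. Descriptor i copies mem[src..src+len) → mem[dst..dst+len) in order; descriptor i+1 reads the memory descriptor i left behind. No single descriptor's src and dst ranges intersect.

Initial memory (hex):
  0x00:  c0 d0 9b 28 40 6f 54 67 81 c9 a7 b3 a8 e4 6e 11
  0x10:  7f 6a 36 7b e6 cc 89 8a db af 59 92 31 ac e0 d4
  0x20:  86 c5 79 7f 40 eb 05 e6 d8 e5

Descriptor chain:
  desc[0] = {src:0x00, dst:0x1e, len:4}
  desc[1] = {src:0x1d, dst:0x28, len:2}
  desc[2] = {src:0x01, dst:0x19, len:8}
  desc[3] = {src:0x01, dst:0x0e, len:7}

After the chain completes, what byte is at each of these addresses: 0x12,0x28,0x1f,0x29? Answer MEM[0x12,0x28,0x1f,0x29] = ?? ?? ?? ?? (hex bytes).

#0 dst[0x1e+4] := {0xc0,0xd0,0x9b,0x28}
#1 dst[0x28+2] := {0xac,0xc0}
#2 dst[0x19+8] := {0xd0,0x9b,0x28,0x40,0x6f,0x54,0x67,0x81}
#3 dst[0x0e+7] := {0xd0,0x9b,0x28,0x40,0x6f,0x54,0x67}
query mem[0x12]=0x6f, mem[0x28]=0xac, mem[0x1f]=0x67, mem[0x29]=0xc0

MEM[0x12,0x28,0x1f,0x29] = 6f ac 67 c0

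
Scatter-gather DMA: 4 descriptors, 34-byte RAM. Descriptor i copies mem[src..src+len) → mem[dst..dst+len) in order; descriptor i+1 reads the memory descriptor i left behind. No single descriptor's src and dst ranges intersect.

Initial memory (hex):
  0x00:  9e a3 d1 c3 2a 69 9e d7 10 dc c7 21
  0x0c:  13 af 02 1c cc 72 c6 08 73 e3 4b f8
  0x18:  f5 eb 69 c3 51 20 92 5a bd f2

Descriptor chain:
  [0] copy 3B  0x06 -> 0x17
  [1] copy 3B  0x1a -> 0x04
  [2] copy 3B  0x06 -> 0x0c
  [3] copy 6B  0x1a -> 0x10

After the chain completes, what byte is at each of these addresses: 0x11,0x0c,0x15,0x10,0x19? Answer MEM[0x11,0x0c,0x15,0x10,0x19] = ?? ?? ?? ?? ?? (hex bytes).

#0 dst[0x17+3] := {0x9e,0xd7,0x10}
#1 dst[0x04+3] := {0x69,0xc3,0x51}
#2 dst[0x0c+3] := {0x51,0xd7,0x10}
#3 dst[0x10+6] := {0x69,0xc3,0x51,0x20,0x92,0x5a}
query mem[0x11]=0xc3, mem[0x0c]=0x51, mem[0x15]=0x5a, mem[0x10]=0x69, mem[0x19]=0x10

MEM[0x11,0x0c,0x15,0x10,0x19] = c3 51 5a 69 10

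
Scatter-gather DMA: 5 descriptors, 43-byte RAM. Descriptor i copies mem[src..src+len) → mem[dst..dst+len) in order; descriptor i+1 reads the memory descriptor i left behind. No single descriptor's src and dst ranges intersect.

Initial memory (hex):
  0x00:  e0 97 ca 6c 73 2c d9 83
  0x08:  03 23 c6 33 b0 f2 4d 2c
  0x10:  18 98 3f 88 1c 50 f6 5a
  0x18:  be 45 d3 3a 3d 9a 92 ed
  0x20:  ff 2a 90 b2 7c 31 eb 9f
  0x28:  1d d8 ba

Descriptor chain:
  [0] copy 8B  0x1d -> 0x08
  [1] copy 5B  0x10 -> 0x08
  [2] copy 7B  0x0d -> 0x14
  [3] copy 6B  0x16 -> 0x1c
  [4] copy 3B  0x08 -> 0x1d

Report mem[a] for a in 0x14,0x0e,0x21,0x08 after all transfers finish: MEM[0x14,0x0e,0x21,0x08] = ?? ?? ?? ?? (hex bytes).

[0] 0x1d->0x08 len=8 : 9a 92 ed ff 2a 90 b2 7c
[1] 0x10->0x08 len=5 : 18 98 3f 88 1c
[2] 0x0d->0x14 len=7 : 90 b2 7c 18 98 3f 88
[3] 0x16->0x1c len=6 : 7c 18 98 3f 88 3a
[4] 0x08->0x1d len=3 : 18 98 3f
query mem[0x14]=0x90, mem[0x0e]=0xb2, mem[0x21]=0x3a, mem[0x08]=0x18

MEM[0x14,0x0e,0x21,0x08] = 90 b2 3a 18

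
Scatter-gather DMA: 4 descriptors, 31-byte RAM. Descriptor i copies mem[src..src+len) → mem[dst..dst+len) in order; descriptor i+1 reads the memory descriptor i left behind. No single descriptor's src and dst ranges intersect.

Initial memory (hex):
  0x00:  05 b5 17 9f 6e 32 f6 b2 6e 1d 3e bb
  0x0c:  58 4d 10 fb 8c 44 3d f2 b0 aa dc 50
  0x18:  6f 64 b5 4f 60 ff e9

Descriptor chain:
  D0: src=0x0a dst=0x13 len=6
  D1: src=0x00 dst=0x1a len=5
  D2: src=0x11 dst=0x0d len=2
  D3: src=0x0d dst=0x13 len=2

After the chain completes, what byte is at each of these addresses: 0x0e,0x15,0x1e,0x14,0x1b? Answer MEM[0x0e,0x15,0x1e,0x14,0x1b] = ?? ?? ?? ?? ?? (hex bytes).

[0] 0x0a->0x13 len=6 : 3e bb 58 4d 10 fb
[1] 0x00->0x1a len=5 : 05 b5 17 9f 6e
[2] 0x11->0x0d len=2 : 44 3d
[3] 0x0d->0x13 len=2 : 44 3d
query mem[0x0e]=0x3d, mem[0x15]=0x58, mem[0x1e]=0x6e, mem[0x14]=0x3d, mem[0x1b]=0xb5

MEM[0x0e,0x15,0x1e,0x14,0x1b] = 3d 58 6e 3d b5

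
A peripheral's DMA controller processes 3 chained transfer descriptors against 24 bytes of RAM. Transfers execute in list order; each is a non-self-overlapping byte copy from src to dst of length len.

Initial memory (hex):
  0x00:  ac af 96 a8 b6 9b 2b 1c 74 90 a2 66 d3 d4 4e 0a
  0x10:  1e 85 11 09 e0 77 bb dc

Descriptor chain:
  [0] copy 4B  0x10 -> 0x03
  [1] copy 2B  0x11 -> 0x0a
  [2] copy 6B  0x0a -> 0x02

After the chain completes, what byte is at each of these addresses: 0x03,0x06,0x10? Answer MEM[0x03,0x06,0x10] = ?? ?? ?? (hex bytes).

MEM[0x03,0x06,0x10] = 11 4e 1e

#0 dst[0x03+4] := {0x1e,0x85,0x11,0x09}
#1 dst[0x0a+2] := {0x85,0x11}
#2 dst[0x02+6] := {0x85,0x11,0xd3,0xd4,0x4e,0x0a}
query mem[0x03]=0x11, mem[0x06]=0x4e, mem[0x10]=0x1e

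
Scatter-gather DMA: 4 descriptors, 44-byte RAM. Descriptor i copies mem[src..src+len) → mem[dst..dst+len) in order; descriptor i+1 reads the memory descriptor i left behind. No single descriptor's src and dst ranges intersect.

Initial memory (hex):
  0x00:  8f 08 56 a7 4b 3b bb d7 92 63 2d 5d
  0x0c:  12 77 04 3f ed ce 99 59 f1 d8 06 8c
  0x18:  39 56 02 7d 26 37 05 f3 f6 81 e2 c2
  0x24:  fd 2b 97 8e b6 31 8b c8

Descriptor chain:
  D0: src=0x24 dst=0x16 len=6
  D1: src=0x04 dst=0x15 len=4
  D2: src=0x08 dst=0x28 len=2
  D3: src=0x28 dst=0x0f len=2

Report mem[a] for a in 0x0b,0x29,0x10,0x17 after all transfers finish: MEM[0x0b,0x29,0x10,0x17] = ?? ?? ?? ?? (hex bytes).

MEM[0x0b,0x29,0x10,0x17] = 5d 63 63 bb

D0: mem[0x16..0x1b] <- [fd 2b 97 8e b6 31]
D1: mem[0x15..0x18] <- [4b 3b bb d7]
D2: mem[0x28..0x29] <- [92 63]
D3: mem[0x0f..0x10] <- [92 63]
query mem[0x0b]=0x5d, mem[0x29]=0x63, mem[0x10]=0x63, mem[0x17]=0xbb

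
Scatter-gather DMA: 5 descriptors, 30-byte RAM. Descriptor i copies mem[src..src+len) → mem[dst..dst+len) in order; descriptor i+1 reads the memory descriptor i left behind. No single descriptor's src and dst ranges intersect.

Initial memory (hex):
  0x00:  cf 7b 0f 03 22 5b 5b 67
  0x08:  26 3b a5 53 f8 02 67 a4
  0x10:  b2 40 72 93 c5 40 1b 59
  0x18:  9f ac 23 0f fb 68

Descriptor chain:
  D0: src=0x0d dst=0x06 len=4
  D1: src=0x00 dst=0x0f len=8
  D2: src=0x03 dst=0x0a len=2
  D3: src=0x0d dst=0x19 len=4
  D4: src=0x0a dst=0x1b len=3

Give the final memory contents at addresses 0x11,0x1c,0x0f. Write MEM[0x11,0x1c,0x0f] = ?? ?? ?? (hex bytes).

  after D0: wrote 4B at 0x06 = 0267a4b2
  after D1: wrote 8B at 0x0f = cf7b0f03225b0267
  after D2: wrote 2B at 0x0a = 0322
  after D3: wrote 4B at 0x19 = 0267cf7b
  after D4: wrote 3B at 0x1b = 0322f8
query mem[0x11]=0x0f, mem[0x1c]=0x22, mem[0x0f]=0xcf

MEM[0x11,0x1c,0x0f] = 0f 22 cf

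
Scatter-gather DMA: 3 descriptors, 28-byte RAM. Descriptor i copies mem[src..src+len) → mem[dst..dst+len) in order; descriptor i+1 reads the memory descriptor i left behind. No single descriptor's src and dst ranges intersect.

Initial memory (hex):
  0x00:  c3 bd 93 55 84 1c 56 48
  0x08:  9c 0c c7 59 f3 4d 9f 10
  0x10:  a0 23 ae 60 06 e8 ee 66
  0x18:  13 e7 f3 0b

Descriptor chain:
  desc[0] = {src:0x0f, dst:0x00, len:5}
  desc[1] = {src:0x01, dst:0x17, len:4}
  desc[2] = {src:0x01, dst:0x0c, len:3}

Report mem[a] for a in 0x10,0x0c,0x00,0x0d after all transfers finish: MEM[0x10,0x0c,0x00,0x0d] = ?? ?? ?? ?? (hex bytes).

  after D0: wrote 5B at 0x00 = 10a023ae60
  after D1: wrote 4B at 0x17 = a023ae60
  after D2: wrote 3B at 0x0c = a023ae
query mem[0x10]=0xa0, mem[0x0c]=0xa0, mem[0x00]=0x10, mem[0x0d]=0x23

MEM[0x10,0x0c,0x00,0x0d] = a0 a0 10 23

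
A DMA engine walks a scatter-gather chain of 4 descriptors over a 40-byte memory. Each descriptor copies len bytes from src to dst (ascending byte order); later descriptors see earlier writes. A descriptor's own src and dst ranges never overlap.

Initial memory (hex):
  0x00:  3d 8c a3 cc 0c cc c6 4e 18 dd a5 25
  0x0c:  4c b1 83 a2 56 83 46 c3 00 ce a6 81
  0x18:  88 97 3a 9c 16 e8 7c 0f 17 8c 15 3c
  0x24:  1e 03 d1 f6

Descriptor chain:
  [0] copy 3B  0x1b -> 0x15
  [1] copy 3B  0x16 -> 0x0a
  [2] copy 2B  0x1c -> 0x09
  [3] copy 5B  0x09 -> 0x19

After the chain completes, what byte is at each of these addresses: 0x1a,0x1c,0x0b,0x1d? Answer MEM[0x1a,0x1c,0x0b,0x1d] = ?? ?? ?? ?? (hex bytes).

MEM[0x1a,0x1c,0x0b,0x1d] = e8 88 e8 b1

  after D0: wrote 3B at 0x15 = 9c16e8
  after D1: wrote 3B at 0x0a = 16e888
  after D2: wrote 2B at 0x09 = 16e8
  after D3: wrote 5B at 0x19 = 16e8e888b1
query mem[0x1a]=0xe8, mem[0x1c]=0x88, mem[0x0b]=0xe8, mem[0x1d]=0xb1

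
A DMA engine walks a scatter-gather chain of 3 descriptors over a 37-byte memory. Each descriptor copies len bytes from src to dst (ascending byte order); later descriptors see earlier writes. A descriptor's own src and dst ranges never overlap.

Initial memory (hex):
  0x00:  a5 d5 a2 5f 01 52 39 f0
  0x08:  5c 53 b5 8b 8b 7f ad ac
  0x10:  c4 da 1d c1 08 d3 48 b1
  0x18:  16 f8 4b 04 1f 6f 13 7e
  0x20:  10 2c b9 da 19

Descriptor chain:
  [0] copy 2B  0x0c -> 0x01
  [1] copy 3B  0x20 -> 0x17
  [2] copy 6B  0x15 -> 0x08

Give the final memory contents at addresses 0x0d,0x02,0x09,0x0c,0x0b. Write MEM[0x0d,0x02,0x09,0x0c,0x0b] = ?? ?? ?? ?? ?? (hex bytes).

D0: mem[0x01..0x02] <- [8b 7f]
D1: mem[0x17..0x19] <- [10 2c b9]
D2: mem[0x08..0x0d] <- [d3 48 10 2c b9 4b]
query mem[0x0d]=0x4b, mem[0x02]=0x7f, mem[0x09]=0x48, mem[0x0c]=0xb9, mem[0x0b]=0x2c

MEM[0x0d,0x02,0x09,0x0c,0x0b] = 4b 7f 48 b9 2c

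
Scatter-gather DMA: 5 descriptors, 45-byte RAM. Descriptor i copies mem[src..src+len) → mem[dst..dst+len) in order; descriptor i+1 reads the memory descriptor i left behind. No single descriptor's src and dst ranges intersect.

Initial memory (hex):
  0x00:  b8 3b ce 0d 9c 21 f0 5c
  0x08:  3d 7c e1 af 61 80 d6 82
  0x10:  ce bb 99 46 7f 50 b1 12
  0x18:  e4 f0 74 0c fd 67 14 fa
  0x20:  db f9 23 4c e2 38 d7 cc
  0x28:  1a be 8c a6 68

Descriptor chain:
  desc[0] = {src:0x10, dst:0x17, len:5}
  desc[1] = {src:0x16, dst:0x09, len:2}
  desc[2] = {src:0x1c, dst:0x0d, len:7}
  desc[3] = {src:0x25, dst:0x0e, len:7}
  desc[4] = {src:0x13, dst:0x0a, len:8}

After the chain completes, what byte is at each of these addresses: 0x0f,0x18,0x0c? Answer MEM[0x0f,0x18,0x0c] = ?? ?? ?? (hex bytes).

D0: mem[0x17..0x1b] <- [ce bb 99 46 7f]
D1: mem[0x09..0x0a] <- [b1 ce]
D2: mem[0x0d..0x13] <- [fd 67 14 fa db f9 23]
D3: mem[0x0e..0x14] <- [38 d7 cc 1a be 8c a6]
D4: mem[0x0a..0x11] <- [8c a6 50 b1 ce bb 99 46]
query mem[0x0f]=0xbb, mem[0x18]=0xbb, mem[0x0c]=0x50

MEM[0x0f,0x18,0x0c] = bb bb 50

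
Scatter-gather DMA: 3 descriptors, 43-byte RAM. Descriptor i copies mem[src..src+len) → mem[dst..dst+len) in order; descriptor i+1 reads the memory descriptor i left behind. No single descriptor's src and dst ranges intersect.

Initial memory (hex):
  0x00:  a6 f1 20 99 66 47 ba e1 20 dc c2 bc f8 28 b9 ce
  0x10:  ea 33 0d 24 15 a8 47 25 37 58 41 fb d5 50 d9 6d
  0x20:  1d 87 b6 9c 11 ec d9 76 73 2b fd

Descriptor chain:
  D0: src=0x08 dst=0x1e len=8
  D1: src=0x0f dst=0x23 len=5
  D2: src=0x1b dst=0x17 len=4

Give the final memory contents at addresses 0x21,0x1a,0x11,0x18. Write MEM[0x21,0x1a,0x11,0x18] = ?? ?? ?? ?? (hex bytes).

MEM[0x21,0x1a,0x11,0x18] = bc 20 33 d5

[0] 0x08->0x1e len=8 : 20 dc c2 bc f8 28 b9 ce
[1] 0x0f->0x23 len=5 : ce ea 33 0d 24
[2] 0x1b->0x17 len=4 : fb d5 50 20
query mem[0x21]=0xbc, mem[0x1a]=0x20, mem[0x11]=0x33, mem[0x18]=0xd5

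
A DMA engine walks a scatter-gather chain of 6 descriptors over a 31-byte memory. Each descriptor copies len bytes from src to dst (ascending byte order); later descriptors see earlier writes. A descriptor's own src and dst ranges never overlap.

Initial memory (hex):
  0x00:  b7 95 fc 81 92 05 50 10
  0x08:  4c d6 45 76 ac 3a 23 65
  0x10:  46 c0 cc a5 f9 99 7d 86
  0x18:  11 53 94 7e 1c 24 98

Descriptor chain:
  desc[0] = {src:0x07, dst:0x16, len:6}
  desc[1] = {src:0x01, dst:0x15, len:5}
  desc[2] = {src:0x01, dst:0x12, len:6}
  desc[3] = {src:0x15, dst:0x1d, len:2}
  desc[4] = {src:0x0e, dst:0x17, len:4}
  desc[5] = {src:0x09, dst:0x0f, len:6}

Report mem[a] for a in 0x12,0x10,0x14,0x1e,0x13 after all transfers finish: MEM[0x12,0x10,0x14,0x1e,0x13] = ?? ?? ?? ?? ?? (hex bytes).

MEM[0x12,0x10,0x14,0x1e,0x13] = ac 45 23 05 3a

  after D0: wrote 6B at 0x16 = 104cd64576ac
  after D1: wrote 5B at 0x15 = 95fc819205
  after D2: wrote 6B at 0x12 = 95fc81920550
  after D3: wrote 2B at 0x1d = 9205
  after D4: wrote 4B at 0x17 = 236546c0
  after D5: wrote 6B at 0x0f = d64576ac3a23
query mem[0x12]=0xac, mem[0x10]=0x45, mem[0x14]=0x23, mem[0x1e]=0x05, mem[0x13]=0x3a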